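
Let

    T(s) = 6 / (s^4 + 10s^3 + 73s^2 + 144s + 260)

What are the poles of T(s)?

The poles are the roots of the denominator s^4 + 10s^3 + 73s^2 + 144s + 260 = 0.
No real roots exist; factor into two real quadratics: (s^2 + 8s + 52)(s^2 + 2s + 5) = 0.
Each quadratic gives a conjugate pair via the quadratic formula.

s = -4 ± 6j, -1 ± 2j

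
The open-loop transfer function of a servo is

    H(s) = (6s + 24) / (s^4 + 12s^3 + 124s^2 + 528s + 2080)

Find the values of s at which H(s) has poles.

The poles are the roots of the denominator s^4 + 12s^3 + 124s^2 + 528s + 2080 = 0.
No real roots exist; factor into two real quadratics: (s^2 + 4s + 40)(s^2 + 8s + 52) = 0.
Each quadratic gives a conjugate pair via the quadratic formula.

s = -2 + 6j, -2 - 6j, -4 + 6j, -4 - 6j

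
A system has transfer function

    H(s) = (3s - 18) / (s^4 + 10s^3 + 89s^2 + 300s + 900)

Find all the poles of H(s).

s = -2 ± 4j, -3 ± 6j

The poles are the roots of the denominator s^4 + 10s^3 + 89s^2 + 300s + 900 = 0.
No real roots exist; factor into two real quadratics: (s^2 + 4s + 20)(s^2 + 6s + 45) = 0.
Each quadratic gives a conjugate pair via the quadratic formula.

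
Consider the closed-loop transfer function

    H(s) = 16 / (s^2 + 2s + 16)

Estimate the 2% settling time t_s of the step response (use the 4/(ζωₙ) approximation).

t_s ≈ 4 s

Comparing s^2 + 2s + 16 to s^2 + 2ζωₙs + ωₙ²: ωₙ = 4 rad/s and ζ = 2/(2·4) = 0.25.
ζωₙ = 2/2 = 1, so t_s ≈ 4/(ζωₙ) = 4/1 = 4 s.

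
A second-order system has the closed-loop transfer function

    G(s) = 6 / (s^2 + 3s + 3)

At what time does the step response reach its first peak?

t_p ≈ 3.628 s

Comparing s^2 + 3s + 3 to s^2 + 2ζωₙs + ωₙ²: ωₙ = √3 ≈ 1.732 rad/s and ζ = 3/(2·√3) ≈ 0.8660.
ζωₙ = 3/2 = 1.5, so ω_d = ωₙ√(1−ζ²) = √(ωₙ² − (ζωₙ)²) = √(3 − 1.5²) = √0.75 ≈ 0.8660 rad/s.
t_p = π/ω_d = π/0.8660 ≈ 3.628 s.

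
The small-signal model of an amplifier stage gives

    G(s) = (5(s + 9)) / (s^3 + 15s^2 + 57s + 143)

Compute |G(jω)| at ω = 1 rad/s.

Substitute s = j1: numerator = 45 + j5, denominator = 128 + j56.
|G(j1)| = |45 + j5| / |128 + j56| = 45.277 / 139.71 ≈ 0.3241.

|G(j1)| ≈ 0.3241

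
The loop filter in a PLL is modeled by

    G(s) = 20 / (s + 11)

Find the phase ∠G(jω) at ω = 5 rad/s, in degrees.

At s = j5: numerator = 20, denominator = 11 + j5.
∠G = ∠num − ∠den = 0° − (24.444°) = -24.44°.

∠G(j5) ≈ -24.44°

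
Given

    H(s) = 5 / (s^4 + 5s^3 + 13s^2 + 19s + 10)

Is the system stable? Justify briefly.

stable

The denominator s^4 + 5s^3 + 13s^2 + 19s + 10 factors as (s^2 + 2s + 5)(s + 1)(s + 2), giving poles at s = -1 ± 2j, -1, -2.
Since all poles lie strictly in the left half-plane, the system is stable.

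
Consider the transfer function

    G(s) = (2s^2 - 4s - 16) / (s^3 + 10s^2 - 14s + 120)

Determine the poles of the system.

The poles are the roots of the denominator s^3 + 10s^2 - 14s + 120 = 0.
Trying s = -12: the polynomial evaluates to 0, so (s + 12) is a factor.
Dividing out leaves s^2 - 2s + 10 = 0.
The quadratic formula then gives s = 1 ± 3j.

s = 1 ± 3j, -12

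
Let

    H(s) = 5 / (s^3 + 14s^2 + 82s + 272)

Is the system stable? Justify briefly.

stable

The denominator s^3 + 14s^2 + 82s + 272 factors as (s^2 + 6s + 34)(s + 8), giving poles at s = -3 ± 5j, -8.
Since all poles lie strictly in the left half-plane, the system is stable.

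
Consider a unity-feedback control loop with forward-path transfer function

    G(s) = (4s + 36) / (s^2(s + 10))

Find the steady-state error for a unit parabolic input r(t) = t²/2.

e_ss = 0.2778

G(s) has 2 poles at the origin.
This is a Type 2 system. Ka = lim_{s→0} s^2·G(s) = 36/10 = 18/5.
e_ss = 1/Ka = 1/(18/5) = 5/18 ≈ 0.2778.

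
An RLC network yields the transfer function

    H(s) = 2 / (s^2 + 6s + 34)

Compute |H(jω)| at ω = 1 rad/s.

Substitute s = j1: numerator = 2, denominator = 33 + j6.
|H(j1)| = |2| / |33 + j6| = 2 / 33.541 ≈ 0.05963.

|H(j1)| ≈ 0.05963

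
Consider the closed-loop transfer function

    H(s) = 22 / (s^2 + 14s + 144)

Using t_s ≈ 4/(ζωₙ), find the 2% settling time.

Comparing s^2 + 14s + 144 to s^2 + 2ζωₙs + ωₙ²: ωₙ = 12 rad/s and ζ = 14/(2·12) ≈ 0.5833.
ζωₙ = 14/2 = 7, so t_s ≈ 4/(ζωₙ) = 4/7 ≈ 0.5714 s.

t_s ≈ 0.5714 s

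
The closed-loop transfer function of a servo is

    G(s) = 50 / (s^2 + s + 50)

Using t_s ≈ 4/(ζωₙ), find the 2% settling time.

Comparing s^2 + s + 50 to s^2 + 2ζωₙs + ωₙ²: ωₙ = √50 ≈ 7.071 rad/s and ζ = 1/(2·√50) ≈ 0.07071.
ζωₙ = 1/2 = 0.5, so t_s ≈ 4/(ζωₙ) = 4/0.5 = 8 s.

t_s ≈ 8 s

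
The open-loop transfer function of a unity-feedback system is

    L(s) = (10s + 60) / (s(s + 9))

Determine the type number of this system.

Type 1

The denominator has 1 factor of s at the origin (free integrator), so this is a Type 1 system.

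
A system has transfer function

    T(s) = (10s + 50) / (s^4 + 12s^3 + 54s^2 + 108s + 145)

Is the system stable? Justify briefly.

stable

The denominator s^4 + 12s^3 + 54s^2 + 108s + 145 factors as (s^2 + 2s + 5)(s^2 + 10s + 29), giving poles at s = -1 + 2j, -1 - 2j, -5 + 2j, -5 - 2j.
Since all poles lie strictly in the left half-plane, the system is stable.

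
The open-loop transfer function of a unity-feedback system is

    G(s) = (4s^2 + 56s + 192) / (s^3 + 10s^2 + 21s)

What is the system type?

Type 1

Factor s from the denominator: s^3 + 10s^2 + 21s = s·(s^2 + 10s + 21).
There is 1 pole at the origin, so the system is Type 1.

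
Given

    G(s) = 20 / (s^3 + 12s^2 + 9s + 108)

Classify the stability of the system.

The denominator s^3 + 12s^2 + 9s + 108 factors as (s^2 + 9)(s + 12), giving poles at s = ±3j, -12.
Since the simple pole(s) at s = 3j, -3j lie on the jω-axis with none in the right half-plane, the system is marginally stable.

marginally stable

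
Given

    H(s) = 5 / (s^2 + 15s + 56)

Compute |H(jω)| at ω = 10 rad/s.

Substitute s = j10: numerator = 5, denominator = -44 + j150.
|H(j10)| = |5| / |-44 + j150| = 5 / 156.32 ≈ 0.03199.

|H(j10)| ≈ 0.03199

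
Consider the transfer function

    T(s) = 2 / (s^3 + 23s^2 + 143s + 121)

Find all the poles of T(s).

The poles are the roots of the denominator s^3 + 23s^2 + 143s + 121 = 0.
Trying s = -11: the polynomial evaluates to 0, so (s + 11) is a factor.
Dividing out leaves s^2 + 12s + 11 = 0.
Factoring the quadratic: (s + 11)(s + 1) = 0.

s = -11, -11, -1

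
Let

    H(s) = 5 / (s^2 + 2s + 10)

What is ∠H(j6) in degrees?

At s = j6: numerator = 5, denominator = -26 + j12.
∠H = ∠num − ∠den = 0° − (155.22°) = -155.2°.

∠H(j6) ≈ -155.2°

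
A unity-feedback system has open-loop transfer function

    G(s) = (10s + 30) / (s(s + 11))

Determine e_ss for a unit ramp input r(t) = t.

G(s) has one pole at the origin.
This is a Type 1 system. Kv = lim_{s→0} s·G(s) = 30/11.
e_ss = 1/Kv = 1/(30/11) = 11/30 ≈ 0.3667.

e_ss = 0.3667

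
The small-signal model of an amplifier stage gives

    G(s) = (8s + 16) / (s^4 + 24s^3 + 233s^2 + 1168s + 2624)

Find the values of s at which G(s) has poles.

The poles are the roots of the denominator s^4 + 24s^3 + 233s^2 + 1168s + 2624 = 0.
Trying s = -8: the polynomial evaluates to 0, so (s + 8) is a factor.
Dividing out leaves s^3 + 16s^2 + 105s + 328 = 0.
This factors further as (s^2 + 8s + 41)(s + 8) = 0.

s = -4 ± 5j, -8, -8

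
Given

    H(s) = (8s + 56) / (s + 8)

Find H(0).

Set s = 0: H(0) = (56) / (8) = 7.

H(0) = 7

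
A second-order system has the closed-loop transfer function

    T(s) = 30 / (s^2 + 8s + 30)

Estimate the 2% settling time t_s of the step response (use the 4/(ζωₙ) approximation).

Comparing s^2 + 8s + 30 to s^2 + 2ζωₙs + ωₙ²: ωₙ = √30 ≈ 5.477 rad/s and ζ = 8/(2·√30) ≈ 0.7303.
ζωₙ = 8/2 = 4, so t_s ≈ 4/(ζωₙ) = 4/4 = 1 s.

t_s ≈ 1 s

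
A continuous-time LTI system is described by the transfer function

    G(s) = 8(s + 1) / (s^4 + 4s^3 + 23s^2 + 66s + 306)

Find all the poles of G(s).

s = 1 + 4j, 1 - 4j, -3 + 3j, -3 - 3j

The poles are the roots of the denominator s^4 + 4s^3 + 23s^2 + 66s + 306 = 0.
No real roots exist; factor into two real quadratics: (s^2 - 2s + 17)(s^2 + 6s + 18) = 0.
Each quadratic gives a conjugate pair via the quadratic formula.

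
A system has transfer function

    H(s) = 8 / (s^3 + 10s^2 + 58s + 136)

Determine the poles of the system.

s = -3 ± 5j, -4

The poles are the roots of the denominator s^3 + 10s^2 + 58s + 136 = 0.
Trying s = -4: the polynomial evaluates to 0, so (s + 4) is a factor.
Dividing out leaves s^2 + 6s + 34 = 0.
The quadratic formula then gives s = -3 ± 5j.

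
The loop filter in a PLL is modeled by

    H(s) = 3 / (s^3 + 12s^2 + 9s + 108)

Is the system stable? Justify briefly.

The denominator s^3 + 12s^2 + 9s + 108 factors as (s^2 + 9)(s + 12), giving poles at s = ±3j, -12.
Since the simple pole(s) at s = ±3j lie on the jω-axis with none in the right half-plane, the system is marginally stable.

marginally stable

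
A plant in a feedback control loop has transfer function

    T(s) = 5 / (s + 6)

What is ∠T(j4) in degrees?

∠T(j4) ≈ -33.69°

At s = j4: numerator = 5, denominator = 6 + j4.
∠T = ∠num − ∠den = 0° − (33.690°) = -33.69°.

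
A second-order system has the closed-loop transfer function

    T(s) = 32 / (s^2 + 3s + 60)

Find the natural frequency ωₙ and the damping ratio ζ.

ωₙ ≈ 7.746 rad/s, ζ ≈ 0.1936

Compare the denominator to the standard form s^2 + 2ζωₙs + ωₙ².
ωₙ² = 60, so ωₙ = √60 ≈ 7.746 rad/s.
2ζωₙ = 3, so ζ = 3/(2·√60) ≈ 0.1936.
With ζ = 0.1936 the response is underdamped.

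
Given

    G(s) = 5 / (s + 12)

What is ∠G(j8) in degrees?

At s = j8: numerator = 5, denominator = 12 + j8.
∠G = ∠num − ∠den = 0° − (33.690°) = -33.69°.

∠G(j8) ≈ -33.69°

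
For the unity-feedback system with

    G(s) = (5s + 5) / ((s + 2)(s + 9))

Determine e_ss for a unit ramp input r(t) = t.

e_ss = ∞

G(s) has no poles at the origin.
This is a Type 0 system; Kv = lim_{s→0} s·G(s) = 0, so the steady-state error for a ramp input is infinite.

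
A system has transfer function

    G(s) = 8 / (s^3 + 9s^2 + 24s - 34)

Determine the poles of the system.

s = -5 ± 3j, 1

The poles are the roots of the denominator s^3 + 9s^2 + 24s - 34 = 0.
Trying s = 1: the polynomial evaluates to 0, so (s - 1) is a factor.
Dividing out leaves s^2 + 10s + 34 = 0.
The quadratic formula then gives s = -5 ± 3j.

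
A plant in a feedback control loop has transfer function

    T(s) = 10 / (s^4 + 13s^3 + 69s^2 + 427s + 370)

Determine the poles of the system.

s = -1 + 6j, -1 - 6j, -1, -10

The poles are the roots of the denominator s^4 + 13s^3 + 69s^2 + 427s + 370 = 0.
Trying s = -1: the polynomial evaluates to 0, so (s + 1) is a factor.
Dividing out leaves s^3 + 12s^2 + 57s + 370 = 0.
This factors further as (s^2 + 2s + 37)(s + 10) = 0.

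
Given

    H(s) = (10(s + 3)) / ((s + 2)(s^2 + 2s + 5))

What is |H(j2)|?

Substitute s = j2: numerator = 30 + j20, denominator = -6 + j10.
|H(j2)| = |30 + j20| / |-6 + j10| = 36.056 / 11.662 ≈ 3.092.

|H(j2)| ≈ 3.092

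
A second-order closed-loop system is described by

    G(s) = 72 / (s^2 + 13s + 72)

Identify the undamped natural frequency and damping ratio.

Compare the denominator to the standard form s^2 + 2ζωₙs + ωₙ².
ωₙ² = 72, so ωₙ = √72 ≈ 8.485 rad/s.
2ζωₙ = 13, so ζ = 13/(2·√72) ≈ 0.7660.

ωₙ ≈ 8.485 rad/s, ζ ≈ 0.7660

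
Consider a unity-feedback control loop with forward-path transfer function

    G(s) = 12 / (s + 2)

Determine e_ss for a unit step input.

G(s) has no poles at the origin.
This is a Type 0 system. Kp = lim_{s→0} G(s) = 12/2 = 6.
e_ss = 1/(1 + Kp) = 1/(1 + 6) = 1/7 ≈ 0.1429.

e_ss = 0.1429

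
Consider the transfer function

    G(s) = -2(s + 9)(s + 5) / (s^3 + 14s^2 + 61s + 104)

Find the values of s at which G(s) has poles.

s = -3 + 2j, -3 - 2j, -8

The poles are the roots of the denominator s^3 + 14s^2 + 61s + 104 = 0.
Trying s = -8: the polynomial evaluates to 0, so (s + 8) is a factor.
Dividing out leaves s^2 + 6s + 13 = 0.
The quadratic formula then gives s = -3 ± 2j.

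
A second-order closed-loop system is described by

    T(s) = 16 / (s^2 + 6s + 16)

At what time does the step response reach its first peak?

t_p ≈ 1.187 s

Comparing s^2 + 6s + 16 to s^2 + 2ζωₙs + ωₙ²: ωₙ = 4 rad/s and ζ = 6/(2·4) = 0.75.
ζωₙ = 6/2 = 3, so ω_d = ωₙ√(1−ζ²) = √(ωₙ² − (ζωₙ)²) = √(16 − 3²) = √7 ≈ 2.646 rad/s.
t_p = π/ω_d = π/2.646 ≈ 1.187 s.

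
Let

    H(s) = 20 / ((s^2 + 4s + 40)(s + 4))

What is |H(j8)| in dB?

Substitute s = j8: numerator = 20, denominator = -352 - j64.
|H(j8)| = |20| / |-352 - j64| = 20 / 357.77 ≈ 0.05590.
In decibels: 20·log₁₀(0.05590) ≈ -25.1 dB.

|H(j8)|_dB ≈ -25.1 dB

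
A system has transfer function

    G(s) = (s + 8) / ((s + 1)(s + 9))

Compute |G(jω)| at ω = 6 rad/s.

Substitute s = j6: numerator = 8 + j6, denominator = -27 + j60.
|G(j6)| = |8 + j6| / |-27 + j60| = 10 / 65.795 ≈ 0.1520.

|G(j6)| ≈ 0.1520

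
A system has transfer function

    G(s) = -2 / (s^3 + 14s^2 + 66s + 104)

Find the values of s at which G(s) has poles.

s = -5 ± j, -4

The poles are the roots of the denominator s^3 + 14s^2 + 66s + 104 = 0.
Trying s = -4: the polynomial evaluates to 0, so (s + 4) is a factor.
Dividing out leaves s^2 + 10s + 26 = 0.
The quadratic formula then gives s = -5 ± 1j.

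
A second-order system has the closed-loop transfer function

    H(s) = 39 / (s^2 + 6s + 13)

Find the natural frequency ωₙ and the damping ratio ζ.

Compare the denominator to the standard form s^2 + 2ζωₙs + ωₙ².
ωₙ² = 13, so ωₙ = √13 ≈ 3.606 rad/s.
2ζωₙ = 6, so ζ = 6/(2·√13) ≈ 0.8321.
With ζ = 0.8321 the response is underdamped.

ωₙ ≈ 3.606 rad/s, ζ ≈ 0.8321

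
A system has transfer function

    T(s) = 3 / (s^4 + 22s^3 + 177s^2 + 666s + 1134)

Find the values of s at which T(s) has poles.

s = -3 + 3j, -3 - 3j, -7, -9

The poles are the roots of the denominator s^4 + 22s^3 + 177s^2 + 666s + 1134 = 0.
Trying s = -7: the polynomial evaluates to 0, so (s + 7) is a factor.
Dividing out leaves s^3 + 15s^2 + 72s + 162 = 0.
This factors further as (s^2 + 6s + 18)(s + 9) = 0.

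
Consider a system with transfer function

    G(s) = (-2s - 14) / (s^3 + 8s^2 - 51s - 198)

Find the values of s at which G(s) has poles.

The poles are the roots of the denominator s^3 + 8s^2 - 51s - 198 = 0.
Trying s = -11: the polynomial evaluates to 0, so (s + 11) is a factor.
Dividing out leaves s^2 - 3s - 18 = 0.
Factoring the quadratic: (s + 3)(s - 6) = 0.

s = -11, -3, 6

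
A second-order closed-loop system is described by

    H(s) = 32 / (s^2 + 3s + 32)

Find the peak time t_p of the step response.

t_p ≈ 0.5760 s

Comparing s^2 + 3s + 32 to s^2 + 2ζωₙs + ωₙ²: ωₙ = √32 ≈ 5.657 rad/s and ζ = 3/(2·√32) ≈ 0.2652.
ζωₙ = 3/2 = 1.5, so ω_d = ωₙ√(1−ζ²) = √(ωₙ² − (ζωₙ)²) = √(32 − 1.5²) = √29.75 ≈ 5.454 rad/s.
t_p = π/ω_d = π/5.454 ≈ 0.5760 s.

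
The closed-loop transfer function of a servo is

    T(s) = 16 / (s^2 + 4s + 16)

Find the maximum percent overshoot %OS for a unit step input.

%OS ≈ 16.3%

Comparing s^2 + 4s + 16 to s^2 + 2ζωₙs + ωₙ²: ωₙ = 4 rad/s and ζ = 4/(2·4) = 0.5.
%OS = 100·exp(−πζ/√(1−ζ²)) = 100·exp(−π·0.5/√(1−0.5²)) ≈ 16.3%.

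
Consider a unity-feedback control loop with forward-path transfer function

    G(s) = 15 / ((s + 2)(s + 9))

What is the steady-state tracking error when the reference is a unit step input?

G(s) has no poles at the origin.
This is a Type 0 system. Kp = lim_{s→0} G(s) = 15/18 = 5/6.
e_ss = 1/(1 + Kp) = 1/(1 + 5/6) = 6/11 ≈ 0.5455.

e_ss = 0.5455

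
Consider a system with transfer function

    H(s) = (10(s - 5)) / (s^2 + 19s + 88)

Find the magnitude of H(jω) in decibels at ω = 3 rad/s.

|H(j3)|_dB ≈ -4.46 dB

Substitute s = j3: numerator = -50 + j30, denominator = 79 + j57.
|H(j3)| = |-50 + j30| / |79 + j57| = 58.310 / 97.417 ≈ 0.5986.
In decibels: 20·log₁₀(0.5986) ≈ -4.46 dB.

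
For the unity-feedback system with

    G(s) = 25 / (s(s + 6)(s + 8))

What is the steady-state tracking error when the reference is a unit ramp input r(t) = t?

G(s) has one pole at the origin.
This is a Type 1 system. Kv = lim_{s→0} s·G(s) = 25/48.
e_ss = 1/Kv = 1/(25/48) = 48/25 ≈ 1.920.

e_ss = 1.920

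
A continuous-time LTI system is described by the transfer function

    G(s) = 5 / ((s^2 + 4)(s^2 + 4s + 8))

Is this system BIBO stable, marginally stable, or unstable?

marginally stable

The poles can be read from the denominator factors: s = 2j, -2j, -2 + 2j, -2 - 2j.
Since the simple pole(s) at s = 2j, -2j lie on the jω-axis with none in the right half-plane, the system is marginally stable.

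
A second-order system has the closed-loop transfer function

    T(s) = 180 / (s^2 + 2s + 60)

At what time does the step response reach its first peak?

t_p ≈ 0.4090 s

Comparing s^2 + 2s + 60 to s^2 + 2ζωₙs + ωₙ²: ωₙ = √60 ≈ 7.746 rad/s and ζ = 2/(2·√60) ≈ 0.1291.
ζωₙ = 2/2 = 1, so ω_d = ωₙ√(1−ζ²) = √(ωₙ² − (ζωₙ)²) = √(60 − 1²) = √59 ≈ 7.681 rad/s.
t_p = π/ω_d = π/7.681 ≈ 0.4090 s.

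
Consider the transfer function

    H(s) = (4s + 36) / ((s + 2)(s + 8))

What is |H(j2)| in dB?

Substitute s = j2: numerator = 36 + j8, denominator = 12 + j20.
|H(j2)| = |36 + j8| / |12 + j20| = 36.878 / 23.324 ≈ 1.581.
In decibels: 20·log₁₀(1.581) ≈ 3.98 dB.

|H(j2)|_dB ≈ 3.98 dB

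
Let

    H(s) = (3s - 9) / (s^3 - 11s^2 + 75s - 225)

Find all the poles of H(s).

The poles are the roots of the denominator s^3 - 11s^2 + 75s - 225 = 0.
Trying s = 5: the polynomial evaluates to 0, so (s - 5) is a factor.
Dividing out leaves s^2 - 6s + 45 = 0.
The quadratic formula then gives s = 3 ± 6j.

s = 3 ± 6j, 5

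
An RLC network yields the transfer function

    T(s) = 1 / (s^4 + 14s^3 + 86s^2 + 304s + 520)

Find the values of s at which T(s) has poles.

s = -5 + j, -5 - j, -2 + 4j, -2 - 4j

The poles are the roots of the denominator s^4 + 14s^3 + 86s^2 + 304s + 520 = 0.
No real roots exist; factor into two real quadratics: (s^2 + 10s + 26)(s^2 + 4s + 20) = 0.
Each quadratic gives a conjugate pair via the quadratic formula.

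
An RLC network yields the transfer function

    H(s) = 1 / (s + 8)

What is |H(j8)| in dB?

Substitute s = j8: numerator = 1, denominator = 8 + j8.
|H(j8)| = |1| / |8 + j8| = 1 / 11.314 ≈ 0.08839.
In decibels: 20·log₁₀(0.08839) ≈ -21.1 dB.

|H(j8)|_dB ≈ -21.1 dB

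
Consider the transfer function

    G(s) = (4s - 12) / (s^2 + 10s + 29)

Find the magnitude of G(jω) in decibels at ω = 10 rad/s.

|G(j10)|_dB ≈ -9.36 dB

Substitute s = j10: numerator = -12 + j40, denominator = -71 + j100.
|G(j10)| = |-12 + j40| / |-71 + j100| = 41.761 / 122.64 ≈ 0.3405.
In decibels: 20·log₁₀(0.3405) ≈ -9.36 dB.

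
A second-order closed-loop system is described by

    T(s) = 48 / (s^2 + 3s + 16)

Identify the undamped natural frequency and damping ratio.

Compare the denominator to the standard form s^2 + 2ζωₙs + ωₙ².
ωₙ² = 16, so ωₙ = 4 rad/s.
2ζωₙ = 3, so ζ = 3/(2·4) = 0.375.
With ζ = 0.375 the response is underdamped.

ωₙ = 4 rad/s, ζ = 0.375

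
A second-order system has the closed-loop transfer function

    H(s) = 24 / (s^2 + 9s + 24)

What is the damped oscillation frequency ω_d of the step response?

Comparing s^2 + 9s + 24 to s^2 + 2ζωₙs + ωₙ²: ωₙ = √24 ≈ 4.899 rad/s and ζ = 9/(2·√24) ≈ 0.9186.
ζωₙ = 9/2 = 4.5, so ω_d = ωₙ√(1−ζ²) = √(ωₙ² − (ζωₙ)²) = √(24 − 4.5²) = √3.75 ≈ 1.936 rad/s.

ω_d ≈ 1.936 rad/s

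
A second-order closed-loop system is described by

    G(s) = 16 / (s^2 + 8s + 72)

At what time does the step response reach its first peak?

t_p ≈ 0.4198 s

Comparing s^2 + 8s + 72 to s^2 + 2ζωₙs + ωₙ²: ωₙ = √72 ≈ 8.485 rad/s and ζ = 8/(2·√72) ≈ 0.4714.
ζωₙ = 8/2 = 4, so ω_d = ωₙ√(1−ζ²) = √(ωₙ² − (ζωₙ)²) = √(72 − 4²) = √56 ≈ 7.483 rad/s.
t_p = π/ω_d = π/7.483 ≈ 0.4198 s.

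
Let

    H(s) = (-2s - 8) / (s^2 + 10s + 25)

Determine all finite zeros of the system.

s = -4

Set the numerator to zero: -2s - 8 = 0, i.e. -2·(s + 4) = 0.
So s = -4.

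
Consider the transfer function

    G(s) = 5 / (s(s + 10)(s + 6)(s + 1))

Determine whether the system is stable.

marginally stable

The poles can be read from the denominator factors: s = 0, -10, -6, -1.
Since the simple pole(s) at s = 0 lie on the jω-axis with none in the right half-plane, the system is marginally stable.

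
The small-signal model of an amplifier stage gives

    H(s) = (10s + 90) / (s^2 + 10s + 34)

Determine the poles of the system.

The poles are the roots of the denominator s^2 + 10s + 34 = 0.
Using the quadratic formula: s = (-10 ± √(-36))/2 = -5 ± 3j.

s = -5 + 3j, -5 - 3j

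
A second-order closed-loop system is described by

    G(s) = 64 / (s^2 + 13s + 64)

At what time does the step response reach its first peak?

Comparing s^2 + 13s + 64 to s^2 + 2ζωₙs + ωₙ²: ωₙ = 8 rad/s and ζ = 13/(2·8) = 0.8125.
ζωₙ = 13/2 = 6.5, so ω_d = ωₙ√(1−ζ²) = √(ωₙ² − (ζωₙ)²) = √(64 − 6.5²) = √21.75 ≈ 4.664 rad/s.
t_p = π/ω_d = π/4.664 ≈ 0.6736 s.

t_p ≈ 0.6736 s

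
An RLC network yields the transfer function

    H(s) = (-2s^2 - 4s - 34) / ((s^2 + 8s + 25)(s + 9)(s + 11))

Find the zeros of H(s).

Set the numerator to zero: -2s^2 - 4s - 34 = 0, i.e. -2·(s^2 + 2s + 17) = 0.
Factoring: (s^2 + 2s + 17) = 0.

s = -1 ± 4j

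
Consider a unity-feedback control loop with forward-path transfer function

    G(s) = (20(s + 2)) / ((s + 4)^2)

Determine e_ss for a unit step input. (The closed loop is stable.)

e_ss = 0.2857

G(s) has no poles at the origin.
This is a Type 0 system. Kp = lim_{s→0} G(s) = 40/16 = 5/2.
e_ss = 1/(1 + Kp) = 1/(1 + 5/2) = 2/7 ≈ 0.2857.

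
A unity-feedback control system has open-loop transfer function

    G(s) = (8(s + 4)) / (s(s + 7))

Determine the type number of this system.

The denominator has 1 factor of s at the origin (free integrator), so this is a Type 1 system.

Type 1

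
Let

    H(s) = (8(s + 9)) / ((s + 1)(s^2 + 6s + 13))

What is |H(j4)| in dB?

|H(j4)|_dB ≈ -2.05 dB

Substitute s = j4: numerator = 72 + j32, denominator = -99 + j12.
|H(j4)| = |72 + j32| / |-99 + j12| = 78.791 / 99.725 ≈ 0.7901.
In decibels: 20·log₁₀(0.7901) ≈ -2.05 dB.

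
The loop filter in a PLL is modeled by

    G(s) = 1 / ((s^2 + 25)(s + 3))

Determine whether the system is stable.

marginally stable

The poles can be read from the denominator factors: s = ±5j, -3.
Since the simple pole(s) at s = ±5j lie on the jω-axis with none in the right half-plane, the system is marginally stable.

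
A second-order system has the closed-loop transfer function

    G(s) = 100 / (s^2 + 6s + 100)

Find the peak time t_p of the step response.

Comparing s^2 + 6s + 100 to s^2 + 2ζωₙs + ωₙ²: ωₙ = 10 rad/s and ζ = 6/(2·10) = 0.3.
ζωₙ = 6/2 = 3, so ω_d = ωₙ√(1−ζ²) = √(ωₙ² − (ζωₙ)²) = √(100 − 3²) = √91 ≈ 9.539 rad/s.
t_p = π/ω_d = π/9.539 ≈ 0.3293 s.

t_p ≈ 0.3293 s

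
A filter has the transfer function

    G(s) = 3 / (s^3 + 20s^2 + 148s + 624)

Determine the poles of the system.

s = -4 ± 6j, -12

The poles are the roots of the denominator s^3 + 20s^2 + 148s + 624 = 0.
Trying s = -12: the polynomial evaluates to 0, so (s + 12) is a factor.
Dividing out leaves s^2 + 8s + 52 = 0.
The quadratic formula then gives s = -4 ± 6j.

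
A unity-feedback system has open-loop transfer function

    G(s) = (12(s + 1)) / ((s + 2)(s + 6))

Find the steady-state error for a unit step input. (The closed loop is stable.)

G(s) has no poles at the origin.
This is a Type 0 system. Kp = lim_{s→0} G(s) = 12/12 = 1.
e_ss = 1/(1 + Kp) = 1/(1 + 1) = 1/2 ≈ 0.5000.

e_ss = 0.5000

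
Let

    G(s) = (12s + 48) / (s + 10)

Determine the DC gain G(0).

G(0) = 24/5 ≈ 4.800

Set s = 0: G(0) = (48) / (10) = 24/5.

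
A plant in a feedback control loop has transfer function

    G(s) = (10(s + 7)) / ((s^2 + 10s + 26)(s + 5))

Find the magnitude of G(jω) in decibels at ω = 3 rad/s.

|G(j3)|_dB ≈ -8.43 dB

Substitute s = j3: numerator = 70 + j30, denominator = -5 + j201.
|G(j3)| = |70 + j30| / |-5 + j201| = 76.158 / 201.06 ≈ 0.3788.
In decibels: 20·log₁₀(0.3788) ≈ -8.43 dB.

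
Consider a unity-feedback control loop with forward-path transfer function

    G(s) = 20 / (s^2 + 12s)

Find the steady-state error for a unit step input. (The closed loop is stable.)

e_ss = 0

G(s) has one pole at the origin.
This is a Type 1 system; for a step input the steady-state error is zero.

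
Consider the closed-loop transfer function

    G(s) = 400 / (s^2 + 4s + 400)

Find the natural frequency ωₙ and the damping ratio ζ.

ωₙ = 20 rad/s, ζ = 0.1

Compare the denominator to the standard form s^2 + 2ζωₙs + ωₙ².
ωₙ² = 400, so ωₙ = 20 rad/s.
2ζωₙ = 4, so ζ = 4/(2·20) = 0.1.
With ζ = 0.1 the response is underdamped.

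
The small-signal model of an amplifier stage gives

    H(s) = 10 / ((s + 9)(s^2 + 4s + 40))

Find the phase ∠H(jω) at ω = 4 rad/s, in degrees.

∠H(j4) ≈ -57.65°

At s = j4: numerator = 10, denominator = 152 + j240.
∠H = ∠num − ∠den = 0° − (57.653°) = -57.65°.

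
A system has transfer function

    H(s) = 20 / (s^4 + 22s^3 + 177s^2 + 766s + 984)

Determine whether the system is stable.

The denominator s^4 + 22s^3 + 177s^2 + 766s + 984 factors as (s + 2)(s + 12)(s^2 + 8s + 41), giving poles at s = -2, -12, -4 ± 5j.
Since all poles lie strictly in the left half-plane, the system is stable.

stable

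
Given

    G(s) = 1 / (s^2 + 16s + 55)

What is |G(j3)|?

|G(j3)| ≈ 0.01504

Substitute s = j3: numerator = 1, denominator = 46 + j48.
|G(j3)| = |1| / |46 + j48| = 1 / 66.483 ≈ 0.01504.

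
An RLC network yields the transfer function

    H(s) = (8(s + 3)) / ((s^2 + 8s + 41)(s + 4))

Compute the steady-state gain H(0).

H(0) = 6/41 ≈ 0.1463

At s = 0 each factor (s + a) contributes a and each (s^2 + bs + c) contributes c.
H(0) = 8·(3) / ((41) · (4)) = 24/164 = 6/41.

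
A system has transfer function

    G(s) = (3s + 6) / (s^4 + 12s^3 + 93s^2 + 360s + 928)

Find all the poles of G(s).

s = -2 ± 5j, -4 ± 4j

The poles are the roots of the denominator s^4 + 12s^3 + 93s^2 + 360s + 928 = 0.
No real roots exist; factor into two real quadratics: (s^2 + 4s + 29)(s^2 + 8s + 32) = 0.
Each quadratic gives a conjugate pair via the quadratic formula.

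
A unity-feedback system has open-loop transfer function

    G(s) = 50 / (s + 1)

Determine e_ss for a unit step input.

e_ss = 0.01961

G(s) has no poles at the origin.
This is a Type 0 system. Kp = lim_{s→0} G(s) = 50/1.
e_ss = 1/(1 + Kp) = 1/(1 + 50) = 1/51 ≈ 0.01961.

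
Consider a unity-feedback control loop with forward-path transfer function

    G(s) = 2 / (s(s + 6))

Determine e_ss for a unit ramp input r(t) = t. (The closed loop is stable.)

G(s) has one pole at the origin.
This is a Type 1 system. Kv = lim_{s→0} s·G(s) = 2/6 = 1/3.
e_ss = 1/Kv = 1/(1/3) = 3.

e_ss = 3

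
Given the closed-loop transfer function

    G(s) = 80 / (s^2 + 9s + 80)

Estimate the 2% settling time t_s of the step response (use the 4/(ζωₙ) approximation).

t_s ≈ 0.8889 s

Comparing s^2 + 9s + 80 to s^2 + 2ζωₙs + ωₙ²: ωₙ = √80 ≈ 8.944 rad/s and ζ = 9/(2·√80) ≈ 0.5031.
ζωₙ = 9/2 = 4.5, so t_s ≈ 4/(ζωₙ) = 4/4.5 ≈ 0.8889 s.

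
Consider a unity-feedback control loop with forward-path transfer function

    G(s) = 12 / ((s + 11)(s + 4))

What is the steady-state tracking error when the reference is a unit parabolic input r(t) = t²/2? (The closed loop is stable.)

e_ss = ∞

G(s) has no poles at the origin.
This is a Type 0 system; Ka = lim_{s→0} s^2·G(s) = 0, so the steady-state error for a parabola input is infinite.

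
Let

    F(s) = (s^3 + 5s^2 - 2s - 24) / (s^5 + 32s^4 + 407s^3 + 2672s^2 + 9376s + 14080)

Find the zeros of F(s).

s = -4, -3, 2

Set the numerator to zero: s^3 + 5s^2 - 2s - 24 = 0.
Factoring: (s + 4)(s + 3)(s - 2) = 0.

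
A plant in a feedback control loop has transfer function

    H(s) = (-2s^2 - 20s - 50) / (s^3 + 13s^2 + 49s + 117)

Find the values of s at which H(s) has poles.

s = -2 + 3j, -2 - 3j, -9

The poles are the roots of the denominator s^3 + 13s^2 + 49s + 117 = 0.
Trying s = -9: the polynomial evaluates to 0, so (s + 9) is a factor.
Dividing out leaves s^2 + 4s + 13 = 0.
The quadratic formula then gives s = -2 ± 3j.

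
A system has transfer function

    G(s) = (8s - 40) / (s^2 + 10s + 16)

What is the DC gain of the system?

G(0) = -5/2 ≈ -2.500

Set s = 0: G(0) = (-40) / (16) = -5/2.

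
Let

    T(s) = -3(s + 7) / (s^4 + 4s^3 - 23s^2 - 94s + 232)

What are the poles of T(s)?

s = -5 ± 2j, 4, 2

The poles are the roots of the denominator s^4 + 4s^3 - 23s^2 - 94s + 232 = 0.
Trying s = 4: the polynomial evaluates to 0, so (s - 4) is a factor.
Dividing out leaves s^3 + 8s^2 + 9s - 58 = 0.
This factors further as (s^2 + 10s + 29)(s - 2) = 0.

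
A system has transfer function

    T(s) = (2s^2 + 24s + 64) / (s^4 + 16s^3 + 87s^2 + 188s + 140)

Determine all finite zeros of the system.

s = -4, -8

Set the numerator to zero: 2s^2 + 24s + 64 = 0, i.e. 2·(s^2 + 12s + 32) = 0.
Factoring: (s + 4)(s + 8) = 0.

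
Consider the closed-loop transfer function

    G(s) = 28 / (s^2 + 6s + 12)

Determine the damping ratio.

Compare the denominator to the standard form s^2 + 2ζωₙs + ωₙ².
ωₙ² = 12, so ωₙ = √12 ≈ 3.464 rad/s.
2ζωₙ = 6, so ζ = 6/(2·√12) ≈ 0.8660.

ζ ≈ 0.8660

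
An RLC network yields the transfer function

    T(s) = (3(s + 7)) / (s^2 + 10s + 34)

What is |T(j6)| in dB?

Substitute s = j6: numerator = 21 + j18, denominator = -2 + j60.
|T(j6)| = |21 + j18| / |-2 + j60| = 27.659 / 60.033 ≈ 0.4607.
In decibels: 20·log₁₀(0.4607) ≈ -6.73 dB.

|T(j6)|_dB ≈ -6.73 dB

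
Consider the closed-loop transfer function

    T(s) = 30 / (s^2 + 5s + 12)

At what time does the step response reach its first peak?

Comparing s^2 + 5s + 12 to s^2 + 2ζωₙs + ωₙ²: ωₙ = √12 ≈ 3.464 rad/s and ζ = 5/(2·√12) ≈ 0.7217.
ζωₙ = 5/2 = 2.5, so ω_d = ωₙ√(1−ζ²) = √(ωₙ² − (ζωₙ)²) = √(12 − 2.5²) = √5.75 ≈ 2.398 rad/s.
t_p = π/ω_d = π/2.398 ≈ 1.310 s.

t_p ≈ 1.310 s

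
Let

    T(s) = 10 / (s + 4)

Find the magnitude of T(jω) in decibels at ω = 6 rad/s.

|T(j6)|_dB ≈ 2.84 dB

Substitute s = j6: numerator = 10, denominator = 4 + j6.
|T(j6)| = |10| / |4 + j6| = 10 / 7.2111 ≈ 1.387.
In decibels: 20·log₁₀(1.387) ≈ 2.84 dB.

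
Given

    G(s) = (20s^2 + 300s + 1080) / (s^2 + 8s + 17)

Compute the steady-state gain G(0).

Set s = 0: G(0) = (1080) / (17) = 1080/17.

G(0) = 1080/17 ≈ 63.53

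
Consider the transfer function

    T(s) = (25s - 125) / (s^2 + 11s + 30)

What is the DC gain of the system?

T(0) = -25/6 ≈ -4.167

Set s = 0: T(0) = (-125) / (30) = -25/6.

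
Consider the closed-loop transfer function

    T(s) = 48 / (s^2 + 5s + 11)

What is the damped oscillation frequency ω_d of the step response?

Comparing s^2 + 5s + 11 to s^2 + 2ζωₙs + ωₙ²: ωₙ = √11 ≈ 3.317 rad/s and ζ = 5/(2·√11) ≈ 0.7538.
ζωₙ = 5/2 = 2.5, so ω_d = ωₙ√(1−ζ²) = √(ωₙ² − (ζωₙ)²) = √(11 − 2.5²) = √4.75 ≈ 2.179 rad/s.

ω_d ≈ 2.179 rad/s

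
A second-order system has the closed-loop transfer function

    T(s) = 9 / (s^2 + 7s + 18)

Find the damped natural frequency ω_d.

ω_d ≈ 2.398 rad/s

Comparing s^2 + 7s + 18 to s^2 + 2ζωₙs + ωₙ²: ωₙ = √18 ≈ 4.243 rad/s and ζ = 7/(2·√18) ≈ 0.8250.
ζωₙ = 7/2 = 3.5, so ω_d = ωₙ√(1−ζ²) = √(ωₙ² − (ζωₙ)²) = √(18 − 3.5²) = √5.75 ≈ 2.398 rad/s.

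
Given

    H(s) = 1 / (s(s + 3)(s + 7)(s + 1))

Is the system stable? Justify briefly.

The poles can be read from the denominator factors: s = 0, -3, -7, -1.
Since the simple pole(s) at s = 0 lie on the jω-axis with none in the right half-plane, the system is marginally stable.

marginally stable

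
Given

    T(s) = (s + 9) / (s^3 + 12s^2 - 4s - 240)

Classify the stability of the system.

unstable

The denominator s^3 + 12s^2 - 4s - 240 factors as (s + 10)(s + 6)(s - 4), giving poles at s = -10, -6, 4.
Since the pole(s) at s = 4 lie in the right half-plane, the system is unstable.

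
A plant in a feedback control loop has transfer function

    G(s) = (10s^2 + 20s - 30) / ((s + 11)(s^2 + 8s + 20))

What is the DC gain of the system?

Set s = 0: G(0) = (-30) / (220) = -3/22.

G(0) = -3/22 ≈ -0.1364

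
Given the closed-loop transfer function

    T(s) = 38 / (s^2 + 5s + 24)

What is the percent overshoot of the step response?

Comparing s^2 + 5s + 24 to s^2 + 2ζωₙs + ωₙ²: ωₙ = √24 ≈ 4.899 rad/s and ζ = 5/(2·√24) ≈ 0.5103.
%OS = 100·exp(−πζ/√(1−ζ²)) = 100·exp(−π·0.5103/√(1−0.5103²)) ≈ 15.5%.

%OS ≈ 15.5%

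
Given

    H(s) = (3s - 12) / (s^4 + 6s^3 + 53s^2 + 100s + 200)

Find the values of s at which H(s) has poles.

s = -2 ± 6j, -1 ± 2j

The poles are the roots of the denominator s^4 + 6s^3 + 53s^2 + 100s + 200 = 0.
No real roots exist; factor into two real quadratics: (s^2 + 4s + 40)(s^2 + 2s + 5) = 0.
Each quadratic gives a conjugate pair via the quadratic formula.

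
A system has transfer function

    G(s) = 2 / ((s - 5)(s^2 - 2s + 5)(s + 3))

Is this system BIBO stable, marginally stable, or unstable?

The poles can be read from the denominator factors: s = 5, 1 ± 2j, -3.
Since the pole(s) at s = 5, 1 + 2j, 1 - 2j lie in the right half-plane, the system is unstable.

unstable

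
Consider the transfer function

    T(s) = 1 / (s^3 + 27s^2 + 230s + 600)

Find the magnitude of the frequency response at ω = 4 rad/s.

|T(j4)| ≈ 0.001146

Substitute s = j4: numerator = 1, denominator = 168 + j856.
|T(j4)| = |1| / |168 + j856| = 1 / 872.33 ≈ 0.001146.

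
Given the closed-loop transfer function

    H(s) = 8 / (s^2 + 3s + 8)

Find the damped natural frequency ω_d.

ω_d ≈ 2.398 rad/s

Comparing s^2 + 3s + 8 to s^2 + 2ζωₙs + ωₙ²: ωₙ = √8 ≈ 2.828 rad/s and ζ = 3/(2·√8) ≈ 0.5303.
ζωₙ = 3/2 = 1.5, so ω_d = ωₙ√(1−ζ²) = √(ωₙ² − (ζωₙ)²) = √(8 − 1.5²) = √5.75 ≈ 2.398 rad/s.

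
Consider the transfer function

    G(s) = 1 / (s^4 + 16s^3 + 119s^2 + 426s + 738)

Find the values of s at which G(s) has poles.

s = -3 ± 3j, -5 ± 4j

The poles are the roots of the denominator s^4 + 16s^3 + 119s^2 + 426s + 738 = 0.
No real roots exist; factor into two real quadratics: (s^2 + 6s + 18)(s^2 + 10s + 41) = 0.
Each quadratic gives a conjugate pair via the quadratic formula.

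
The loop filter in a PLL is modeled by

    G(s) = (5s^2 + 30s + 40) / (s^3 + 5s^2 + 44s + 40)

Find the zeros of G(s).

s = -4, -2

Set the numerator to zero: 5s^2 + 30s + 40 = 0, i.e. 5·(s^2 + 6s + 8) = 0.
Factoring: (s + 4)(s + 2) = 0.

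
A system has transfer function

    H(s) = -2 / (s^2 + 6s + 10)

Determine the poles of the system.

s = -3 + j, -3 - j

The poles are the roots of the denominator s^2 + 6s + 10 = 0.
Using the quadratic formula: s = (-6 ± √(-4))/2 = -3 ± 1j.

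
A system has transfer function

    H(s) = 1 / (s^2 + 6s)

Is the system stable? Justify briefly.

The denominator s^2 + 6s factors as s(s + 6), giving poles at s = 0, -6.
Since the simple pole(s) at s = 0 lie on the jω-axis with none in the right half-plane, the system is marginally stable.

marginally stable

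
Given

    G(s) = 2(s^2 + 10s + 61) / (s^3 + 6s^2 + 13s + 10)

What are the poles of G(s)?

The poles are the roots of the denominator s^3 + 6s^2 + 13s + 10 = 0.
Trying s = -2: the polynomial evaluates to 0, so (s + 2) is a factor.
Dividing out leaves s^2 + 4s + 5 = 0.
The quadratic formula then gives s = -2 ± 1j.

s = -2 + j, -2 - j, -2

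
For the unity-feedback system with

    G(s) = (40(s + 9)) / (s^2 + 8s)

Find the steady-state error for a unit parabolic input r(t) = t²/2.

G(s) has one pole at the origin.
This is a Type 1 system; Ka = lim_{s→0} s^2·G(s) = 0, so the steady-state error for a parabola input is infinite.

e_ss = ∞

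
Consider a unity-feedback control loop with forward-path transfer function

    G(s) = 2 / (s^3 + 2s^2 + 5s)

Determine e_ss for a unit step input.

G(s) has one pole at the origin.
This is a Type 1 system; for a step input the steady-state error is zero.

e_ss = 0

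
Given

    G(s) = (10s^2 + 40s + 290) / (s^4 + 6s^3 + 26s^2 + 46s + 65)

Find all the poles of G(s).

The poles are the roots of the denominator s^4 + 6s^3 + 26s^2 + 46s + 65 = 0.
No real roots exist; factor into two real quadratics: (s^2 + 4s + 13)(s^2 + 2s + 5) = 0.
Each quadratic gives a conjugate pair via the quadratic formula.

s = -2 + 3j, -2 - 3j, -1 + 2j, -1 - 2j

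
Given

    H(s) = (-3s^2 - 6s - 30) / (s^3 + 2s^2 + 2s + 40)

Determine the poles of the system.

The poles are the roots of the denominator s^3 + 2s^2 + 2s + 40 = 0.
Trying s = -4: the polynomial evaluates to 0, so (s + 4) is a factor.
Dividing out leaves s^2 - 2s + 10 = 0.
The quadratic formula then gives s = 1 ± 3j.

s = 1 ± 3j, -4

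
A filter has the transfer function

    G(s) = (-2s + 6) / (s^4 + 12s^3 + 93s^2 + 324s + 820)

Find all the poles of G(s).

The poles are the roots of the denominator s^4 + 12s^3 + 93s^2 + 324s + 820 = 0.
No real roots exist; factor into two real quadratics: (s^2 + 8s + 41)(s^2 + 4s + 20) = 0.
Each quadratic gives a conjugate pair via the quadratic formula.

s = -4 + 5j, -4 - 5j, -2 + 4j, -2 - 4j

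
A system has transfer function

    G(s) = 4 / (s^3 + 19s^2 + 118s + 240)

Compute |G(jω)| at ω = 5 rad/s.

|G(j5)| ≈ 0.007677

Substitute s = j5: numerator = 4, denominator = -235 + j465.
|G(j5)| = |4| / |-235 + j465| = 4 / 521.01 ≈ 0.007677.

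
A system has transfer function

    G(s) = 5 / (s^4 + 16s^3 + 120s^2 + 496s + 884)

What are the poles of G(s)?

s = -5 + j, -5 - j, -3 + 5j, -3 - 5j

The poles are the roots of the denominator s^4 + 16s^3 + 120s^2 + 496s + 884 = 0.
No real roots exist; factor into two real quadratics: (s^2 + 10s + 26)(s^2 + 6s + 34) = 0.
Each quadratic gives a conjugate pair via the quadratic formula.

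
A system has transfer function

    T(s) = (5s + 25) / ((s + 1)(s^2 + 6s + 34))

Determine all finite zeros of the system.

Set the numerator to zero: 5s + 25 = 0, i.e. 5·(s + 5) = 0.
So s = -5.

s = -5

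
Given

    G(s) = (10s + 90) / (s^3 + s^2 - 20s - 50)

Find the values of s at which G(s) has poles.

The poles are the roots of the denominator s^3 + s^2 - 20s - 50 = 0.
Trying s = 5: the polynomial evaluates to 0, so (s - 5) is a factor.
Dividing out leaves s^2 + 6s + 10 = 0.
The quadratic formula then gives s = -3 ± 1j.

s = -3 ± j, 5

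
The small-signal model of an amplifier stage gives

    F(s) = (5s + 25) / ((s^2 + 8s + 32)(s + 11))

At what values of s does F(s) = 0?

Set the numerator to zero: 5s + 25 = 0, i.e. 5·(s + 5) = 0.
So s = -5.

s = -5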